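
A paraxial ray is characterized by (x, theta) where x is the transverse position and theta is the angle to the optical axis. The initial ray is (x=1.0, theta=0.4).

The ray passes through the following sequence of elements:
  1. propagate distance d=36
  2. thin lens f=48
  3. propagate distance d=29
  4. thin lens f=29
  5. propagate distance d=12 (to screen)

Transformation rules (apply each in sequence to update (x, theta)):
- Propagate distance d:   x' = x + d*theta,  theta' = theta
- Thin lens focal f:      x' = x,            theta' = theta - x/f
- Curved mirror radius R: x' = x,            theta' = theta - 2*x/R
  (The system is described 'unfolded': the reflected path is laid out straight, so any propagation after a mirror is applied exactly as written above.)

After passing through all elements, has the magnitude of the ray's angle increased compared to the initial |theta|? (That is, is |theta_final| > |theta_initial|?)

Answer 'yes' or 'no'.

Answer: yes

Derivation:
Initial: x=1.0000 theta=0.4000
After 1 (propagate distance d=36): x=15.4000 theta=0.4000
After 2 (thin lens f=48): x=15.4000 theta=19/240 (≈0.0792)
After 3 (propagate distance d=29): x=4247/240 (≈17.6958) theta=19/240 (≈0.0792)
After 4 (thin lens f=29): x=4247/240 (≈17.6958) theta=-77/145 (≈-0.5310)
After 5 (propagate distance d=12 (to screen)): x=78811/6960 (≈11.3234) theta=-77/145 (≈-0.5310)
|theta_initial|=0.4000 |theta_final|=77/145 (≈0.5310) -> increased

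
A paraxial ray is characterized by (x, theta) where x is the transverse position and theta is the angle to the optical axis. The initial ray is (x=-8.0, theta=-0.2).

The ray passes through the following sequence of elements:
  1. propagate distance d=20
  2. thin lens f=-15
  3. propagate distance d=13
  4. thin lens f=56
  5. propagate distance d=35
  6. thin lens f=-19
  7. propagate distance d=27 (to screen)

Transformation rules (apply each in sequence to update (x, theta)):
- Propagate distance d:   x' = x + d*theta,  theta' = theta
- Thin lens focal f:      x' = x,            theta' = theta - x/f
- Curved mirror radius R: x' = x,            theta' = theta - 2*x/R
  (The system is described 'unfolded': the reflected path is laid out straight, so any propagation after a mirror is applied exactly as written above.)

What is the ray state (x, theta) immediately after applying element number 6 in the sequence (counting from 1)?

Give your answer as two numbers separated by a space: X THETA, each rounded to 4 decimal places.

Answer: -44.3750 -2.8891

Derivation:
Initial: x=-8.0000 theta=-0.2000
After 1 (propagate distance d=20): x=-12.0000 theta=-0.2000
After 2 (thin lens f=-15): x=-12.0000 theta=-1.0000
After 3 (propagate distance d=13): x=-25.0000 theta=-1.0000
After 4 (thin lens f=56): x=-25.0000 theta=-31/56 (≈-0.5536)
After 5 (propagate distance d=35): x=-44.3750 theta=-31/56 (≈-0.5536)
After 6 (thin lens f=-19): x=-44.3750 theta=-1537/532 (≈-2.8891)
Rounded to 4 decimal places: x = -44.3750, theta = -2.8891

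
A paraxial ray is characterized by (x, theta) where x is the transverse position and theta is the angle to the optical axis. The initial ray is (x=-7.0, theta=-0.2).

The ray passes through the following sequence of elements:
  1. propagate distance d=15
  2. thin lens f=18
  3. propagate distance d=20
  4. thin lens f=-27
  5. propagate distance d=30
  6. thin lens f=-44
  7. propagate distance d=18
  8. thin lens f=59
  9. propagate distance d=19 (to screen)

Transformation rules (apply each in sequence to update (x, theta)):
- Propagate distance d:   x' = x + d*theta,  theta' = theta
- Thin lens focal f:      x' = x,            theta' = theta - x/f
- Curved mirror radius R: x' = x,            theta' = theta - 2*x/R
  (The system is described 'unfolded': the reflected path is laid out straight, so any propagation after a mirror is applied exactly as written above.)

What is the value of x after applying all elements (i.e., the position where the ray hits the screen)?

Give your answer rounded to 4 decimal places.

Answer: 14.0922

Derivation:
Initial: x=-7.0000 theta=-0.2000
After 1 (propagate distance d=15): x=-10.0000 theta=-0.2000
After 2 (thin lens f=18): x=-10.0000 theta=16/45 (≈0.3556)
After 3 (propagate distance d=20): x=-26/9 (≈-2.8889) theta=16/45 (≈0.3556)
After 4 (thin lens f=-27): x=-26/9 (≈-2.8889) theta=302/1215 (≈0.2486)
After 5 (propagate distance d=30): x=370/81 (≈4.5679) theta=302/1215 (≈0.2486)
After 6 (thin lens f=-44): x=370/81 (≈4.5679) theta=9419/26730 (≈0.3524)
After 7 (propagate distance d=18): x=48607/4455 (≈10.9107) theta=9419/26730 (≈0.3524)
After 8 (thin lens f=59): x=48607/4455 (≈10.9107) theta=264079/1577070 (≈0.1674)
After 9 (propagate distance d=19 (to screen)): x=22224379/1577070 (≈14.0922) theta=264079/1577070 (≈0.1674)
Rounded to 4 decimal places: x = 14.0922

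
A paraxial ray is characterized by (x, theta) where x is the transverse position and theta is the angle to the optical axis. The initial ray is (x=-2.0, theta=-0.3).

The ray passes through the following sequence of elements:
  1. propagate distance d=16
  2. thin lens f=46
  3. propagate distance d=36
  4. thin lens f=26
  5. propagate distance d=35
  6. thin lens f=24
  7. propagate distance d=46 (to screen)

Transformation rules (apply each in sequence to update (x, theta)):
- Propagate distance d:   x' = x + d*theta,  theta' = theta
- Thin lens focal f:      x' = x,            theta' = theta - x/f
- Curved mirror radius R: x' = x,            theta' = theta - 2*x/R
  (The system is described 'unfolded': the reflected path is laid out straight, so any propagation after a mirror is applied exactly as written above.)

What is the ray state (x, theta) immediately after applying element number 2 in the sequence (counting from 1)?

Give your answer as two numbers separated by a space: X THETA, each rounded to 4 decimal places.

Answer: -6.8000 -0.1522

Derivation:
Initial: x=-2.0000 theta=-0.3000
After 1 (propagate distance d=16): x=-6.8000 theta=-0.3000
After 2 (thin lens f=46): x=-6.8000 theta=-7/46 (≈-0.1522)
Rounded to 4 decimal places: x = -6.8000, theta = -0.1522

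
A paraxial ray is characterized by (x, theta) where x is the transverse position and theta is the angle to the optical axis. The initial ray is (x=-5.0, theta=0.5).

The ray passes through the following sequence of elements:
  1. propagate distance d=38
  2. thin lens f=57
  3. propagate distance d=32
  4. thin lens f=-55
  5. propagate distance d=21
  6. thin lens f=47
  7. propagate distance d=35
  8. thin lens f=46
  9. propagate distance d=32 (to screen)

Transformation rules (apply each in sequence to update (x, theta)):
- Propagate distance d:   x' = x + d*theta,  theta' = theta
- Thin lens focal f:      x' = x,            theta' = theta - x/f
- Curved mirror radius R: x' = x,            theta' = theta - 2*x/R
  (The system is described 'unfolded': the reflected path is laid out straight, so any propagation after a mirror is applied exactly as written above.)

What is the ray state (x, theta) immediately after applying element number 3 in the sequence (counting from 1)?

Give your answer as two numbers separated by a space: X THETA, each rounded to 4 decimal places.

Initial: x=-5.0000 theta=0.5000
After 1 (propagate distance d=38): x=14.0000 theta=0.5000
After 2 (thin lens f=57): x=14.0000 theta=29/114 (≈0.2544)
After 3 (propagate distance d=32): x=1262/57 (≈22.1404) theta=29/114 (≈0.2544)
Rounded to 4 decimal places: x = 22.1404, theta = 0.2544

Answer: 22.1404 0.2544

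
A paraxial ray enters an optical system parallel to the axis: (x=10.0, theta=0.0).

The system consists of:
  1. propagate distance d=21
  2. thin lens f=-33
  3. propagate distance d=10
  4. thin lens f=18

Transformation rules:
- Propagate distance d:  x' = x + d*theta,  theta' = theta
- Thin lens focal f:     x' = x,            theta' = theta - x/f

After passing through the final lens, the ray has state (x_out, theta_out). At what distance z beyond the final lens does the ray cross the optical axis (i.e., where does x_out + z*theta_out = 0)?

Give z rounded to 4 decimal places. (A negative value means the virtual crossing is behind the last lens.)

Answer: 30.9600

Derivation:
Initial: x=10.0000 theta=0.0000
After 1 (propagate distance d=21): x=10.0000 theta=0.0000
After 2 (thin lens f=-33): x=10.0000 theta=10/33 (≈0.3030)
After 3 (propagate distance d=10): x=430/33 (≈13.0303) theta=10/33 (≈0.3030)
After 4 (thin lens f=18): x=430/33 (≈13.0303) theta=-125/297 (≈-0.4209)
z_focus = -x_out/theta_out = -(430/33)/(-125/297) = 30.9600
Rounded to 4 decimal places: z = 30.9600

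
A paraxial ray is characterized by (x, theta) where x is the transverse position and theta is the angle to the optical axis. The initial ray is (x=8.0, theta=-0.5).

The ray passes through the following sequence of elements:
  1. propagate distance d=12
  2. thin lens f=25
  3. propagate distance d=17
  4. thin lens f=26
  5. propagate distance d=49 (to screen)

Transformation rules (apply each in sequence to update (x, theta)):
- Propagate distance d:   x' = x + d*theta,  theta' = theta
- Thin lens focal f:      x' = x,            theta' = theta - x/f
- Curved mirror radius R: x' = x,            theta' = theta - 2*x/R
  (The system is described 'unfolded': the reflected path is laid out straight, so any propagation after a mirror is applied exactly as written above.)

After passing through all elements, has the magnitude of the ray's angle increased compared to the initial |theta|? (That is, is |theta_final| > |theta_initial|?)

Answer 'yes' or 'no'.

Answer: no

Derivation:
Initial: x=8.0000 theta=-0.5000
After 1 (propagate distance d=12): x=2.0000 theta=-0.5000
After 2 (thin lens f=25): x=2.0000 theta=-0.5800
After 3 (propagate distance d=17): x=-7.8600 theta=-0.5800
After 4 (thin lens f=26): x=-7.8600 theta=-361/1300 (≈-0.2777)
After 5 (propagate distance d=49 (to screen)): x=-27907/1300 (≈-21.4669) theta=-361/1300 (≈-0.2777)
|theta_initial|=0.5000 |theta_final|=361/1300 (≈0.2777) -> not increased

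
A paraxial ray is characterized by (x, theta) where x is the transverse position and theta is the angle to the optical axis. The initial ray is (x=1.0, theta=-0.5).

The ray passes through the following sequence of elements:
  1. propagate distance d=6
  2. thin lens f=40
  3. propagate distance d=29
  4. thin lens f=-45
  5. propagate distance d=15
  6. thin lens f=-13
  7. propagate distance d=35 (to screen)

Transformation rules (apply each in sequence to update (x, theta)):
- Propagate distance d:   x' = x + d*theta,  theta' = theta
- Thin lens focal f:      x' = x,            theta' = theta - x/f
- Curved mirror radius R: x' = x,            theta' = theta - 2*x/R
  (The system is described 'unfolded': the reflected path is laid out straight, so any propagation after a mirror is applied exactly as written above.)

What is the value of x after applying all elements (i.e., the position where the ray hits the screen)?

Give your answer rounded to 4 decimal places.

Initial: x=1.0000 theta=-0.5000
After 1 (propagate distance d=6): x=-2.0000 theta=-0.5000
After 2 (thin lens f=40): x=-2.0000 theta=-0.4500
After 3 (propagate distance d=29): x=-15.0500 theta=-0.4500
After 4 (thin lens f=-45): x=-15.0500 theta=-353/450 (≈-0.7844)
After 5 (propagate distance d=15): x=-1609/60 (≈-26.8167) theta=-353/450 (≈-0.7844)
After 6 (thin lens f=-13): x=-1609/60 (≈-26.8167) theta=-33313/11700 (≈-2.8473)
After 7 (propagate distance d=35 (to screen)): x=-147971/1170 (≈-126.4709) theta=-33313/11700 (≈-2.8473)
Rounded to 4 decimal places: x = -126.4709

Answer: -126.4709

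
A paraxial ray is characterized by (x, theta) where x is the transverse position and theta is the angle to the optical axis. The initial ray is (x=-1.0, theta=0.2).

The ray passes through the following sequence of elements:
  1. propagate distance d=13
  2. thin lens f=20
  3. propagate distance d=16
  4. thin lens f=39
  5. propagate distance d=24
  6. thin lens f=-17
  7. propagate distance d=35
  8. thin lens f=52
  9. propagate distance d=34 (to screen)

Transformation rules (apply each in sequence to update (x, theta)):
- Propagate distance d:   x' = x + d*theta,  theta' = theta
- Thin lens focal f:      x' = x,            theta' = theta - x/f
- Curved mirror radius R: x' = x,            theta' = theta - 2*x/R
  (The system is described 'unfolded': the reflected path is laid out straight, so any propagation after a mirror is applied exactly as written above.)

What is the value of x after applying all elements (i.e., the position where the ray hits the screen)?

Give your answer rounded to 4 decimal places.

Initial: x=-1.0000 theta=0.2000
After 1 (propagate distance d=13): x=1.6000 theta=0.2000
After 2 (thin lens f=20): x=1.6000 theta=0.1200
After 3 (propagate distance d=16): x=3.5200 theta=0.1200
After 4 (thin lens f=39): x=3.5200 theta=29/975 (≈0.0297)
After 5 (propagate distance d=24): x=1376/325 (≈4.2338) theta=29/975 (≈0.0297)
After 6 (thin lens f=-17): x=1376/325 (≈4.2338) theta=4621/16575 (≈0.2788)
After 7 (propagate distance d=35): x=231911/16575 (≈13.9916) theta=4621/16575 (≈0.2788)
After 8 (thin lens f=52): x=231911/16575 (≈13.9916) theta=493/50700 (≈0.0097)
After 9 (propagate distance d=34 (to screen)): x=6172163/430950 (≈14.3222) theta=493/50700 (≈0.0097)
Rounded to 4 decimal places: x = 14.3222

Answer: 14.3222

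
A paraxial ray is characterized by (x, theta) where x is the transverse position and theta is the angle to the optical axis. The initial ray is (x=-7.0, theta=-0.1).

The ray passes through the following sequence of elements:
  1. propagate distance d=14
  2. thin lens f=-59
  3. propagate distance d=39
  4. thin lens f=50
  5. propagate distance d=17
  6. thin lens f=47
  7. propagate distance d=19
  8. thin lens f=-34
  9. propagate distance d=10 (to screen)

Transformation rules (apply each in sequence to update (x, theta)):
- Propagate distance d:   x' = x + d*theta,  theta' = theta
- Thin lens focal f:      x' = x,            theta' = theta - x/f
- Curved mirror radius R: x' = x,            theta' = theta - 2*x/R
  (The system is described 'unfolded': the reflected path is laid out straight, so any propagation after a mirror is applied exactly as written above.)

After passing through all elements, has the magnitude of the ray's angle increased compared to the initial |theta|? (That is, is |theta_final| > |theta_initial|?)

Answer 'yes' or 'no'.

Initial: x=-7.0000 theta=-0.1000
After 1 (propagate distance d=14): x=-8.4000 theta=-0.1000
After 2 (thin lens f=-59): x=-8.4000 theta=-143/590 (≈-0.2424)
After 3 (propagate distance d=39): x=-10533/590 (≈-17.8525) theta=-143/590 (≈-0.2424)
After 4 (thin lens f=50): x=-10533/590 (≈-17.8525) theta=3383/29500 (≈0.1147)
After 5 (propagate distance d=17): x=-469139/29500 (≈-15.9030) theta=3383/29500 (≈0.1147)
After 6 (thin lens f=47): x=-469139/29500 (≈-15.9030) theta=31407/69325 (≈0.4530)
After 7 (propagate distance d=19): x=-10114873/1386500 (≈-7.2953) theta=31407/69325 (≈0.4530)
After 8 (thin lens f=-34): x=-10114873/1386500 (≈-7.2953) theta=11241887/47141000 (≈0.2385)
After 9 (propagate distance d=10 (to screen)): x=-57871703/11785250 (≈-4.9105) theta=11241887/47141000 (≈0.2385)
|theta_initial|=0.1000 |theta_final|=11241887/47141000 (≈0.2385) -> increased

Answer: yes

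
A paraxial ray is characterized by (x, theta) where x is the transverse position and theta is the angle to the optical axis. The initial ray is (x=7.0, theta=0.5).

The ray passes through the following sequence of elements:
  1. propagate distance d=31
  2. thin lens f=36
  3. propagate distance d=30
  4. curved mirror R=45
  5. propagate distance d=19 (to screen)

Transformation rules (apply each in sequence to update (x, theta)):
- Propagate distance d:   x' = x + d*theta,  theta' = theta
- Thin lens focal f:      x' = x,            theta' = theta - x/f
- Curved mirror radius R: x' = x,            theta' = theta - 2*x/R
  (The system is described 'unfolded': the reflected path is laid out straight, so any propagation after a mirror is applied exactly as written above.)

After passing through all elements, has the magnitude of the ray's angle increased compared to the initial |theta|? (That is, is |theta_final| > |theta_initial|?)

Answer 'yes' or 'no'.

Initial: x=7.0000 theta=0.5000
After 1 (propagate distance d=31): x=22.5000 theta=0.5000
After 2 (thin lens f=36): x=22.5000 theta=-0.1250
After 3 (propagate distance d=30): x=18.7500 theta=-0.1250
After 4 (curved mirror R=45): x=18.7500 theta=-23/24 (≈-0.9583)
After 5 (propagate distance d=19 (to screen)): x=13/24 (≈0.5417) theta=-23/24 (≈-0.9583)
|theta_initial|=0.5000 |theta_final|=23/24 (≈0.9583) -> increased

Answer: yes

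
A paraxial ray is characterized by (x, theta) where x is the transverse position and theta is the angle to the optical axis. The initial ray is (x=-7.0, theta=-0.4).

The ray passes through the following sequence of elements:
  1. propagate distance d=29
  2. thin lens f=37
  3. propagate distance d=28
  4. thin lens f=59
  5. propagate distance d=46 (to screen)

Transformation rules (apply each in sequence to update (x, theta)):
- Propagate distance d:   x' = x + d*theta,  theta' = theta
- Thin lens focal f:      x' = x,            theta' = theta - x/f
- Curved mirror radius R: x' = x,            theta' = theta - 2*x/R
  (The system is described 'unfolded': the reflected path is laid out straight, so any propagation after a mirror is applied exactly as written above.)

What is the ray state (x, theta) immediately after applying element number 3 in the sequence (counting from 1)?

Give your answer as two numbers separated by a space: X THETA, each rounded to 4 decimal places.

Initial: x=-7.0000 theta=-0.4000
After 1 (propagate distance d=29): x=-18.6000 theta=-0.4000
After 2 (thin lens f=37): x=-18.6000 theta=19/185 (≈0.1027)
After 3 (propagate distance d=28): x=-2909/185 (≈-15.7243) theta=19/185 (≈0.1027)
Rounded to 4 decimal places: x = -15.7243, theta = 0.1027

Answer: -15.7243 0.1027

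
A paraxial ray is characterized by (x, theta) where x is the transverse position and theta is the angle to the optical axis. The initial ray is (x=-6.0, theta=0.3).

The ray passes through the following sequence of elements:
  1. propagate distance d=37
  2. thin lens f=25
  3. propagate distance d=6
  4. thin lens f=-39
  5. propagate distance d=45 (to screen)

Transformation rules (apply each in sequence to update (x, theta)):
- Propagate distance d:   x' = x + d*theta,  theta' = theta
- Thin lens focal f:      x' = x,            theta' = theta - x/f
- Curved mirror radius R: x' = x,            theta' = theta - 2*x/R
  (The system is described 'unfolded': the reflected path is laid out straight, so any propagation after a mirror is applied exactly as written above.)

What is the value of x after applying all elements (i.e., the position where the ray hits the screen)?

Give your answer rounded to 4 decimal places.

Initial: x=-6.0000 theta=0.3000
After 1 (propagate distance d=37): x=5.1000 theta=0.3000
After 2 (thin lens f=25): x=5.1000 theta=0.0960
After 3 (propagate distance d=6): x=5.6760 theta=0.0960
After 4 (thin lens f=-39): x=5.6760 theta=157/650 (≈0.2415)
After 5 (propagate distance d=45 (to screen)): x=26886/1625 (≈16.5452) theta=157/650 (≈0.2415)
Rounded to 4 decimal places: x = 16.5452

Answer: 16.5452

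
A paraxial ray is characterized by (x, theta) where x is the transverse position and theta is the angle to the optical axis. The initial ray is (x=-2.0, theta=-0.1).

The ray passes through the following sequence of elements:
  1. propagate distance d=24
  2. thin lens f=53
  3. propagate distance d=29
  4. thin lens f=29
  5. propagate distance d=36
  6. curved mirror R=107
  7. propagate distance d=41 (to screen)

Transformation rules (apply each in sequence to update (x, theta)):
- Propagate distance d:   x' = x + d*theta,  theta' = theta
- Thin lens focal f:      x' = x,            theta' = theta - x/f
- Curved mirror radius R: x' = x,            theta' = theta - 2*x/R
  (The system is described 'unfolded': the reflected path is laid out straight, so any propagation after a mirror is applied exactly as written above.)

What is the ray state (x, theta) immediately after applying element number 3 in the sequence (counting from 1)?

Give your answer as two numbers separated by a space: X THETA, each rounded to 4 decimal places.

Answer: -4.8925 -0.0170

Derivation:
Initial: x=-2.0000 theta=-0.1000
After 1 (propagate distance d=24): x=-4.4000 theta=-0.1000
After 2 (thin lens f=53): x=-4.4000 theta=-9/530 (≈-0.0170)
After 3 (propagate distance d=29): x=-2593/530 (≈-4.8925) theta=-9/530 (≈-0.0170)
Rounded to 4 decimal places: x = -4.8925, theta = -0.0170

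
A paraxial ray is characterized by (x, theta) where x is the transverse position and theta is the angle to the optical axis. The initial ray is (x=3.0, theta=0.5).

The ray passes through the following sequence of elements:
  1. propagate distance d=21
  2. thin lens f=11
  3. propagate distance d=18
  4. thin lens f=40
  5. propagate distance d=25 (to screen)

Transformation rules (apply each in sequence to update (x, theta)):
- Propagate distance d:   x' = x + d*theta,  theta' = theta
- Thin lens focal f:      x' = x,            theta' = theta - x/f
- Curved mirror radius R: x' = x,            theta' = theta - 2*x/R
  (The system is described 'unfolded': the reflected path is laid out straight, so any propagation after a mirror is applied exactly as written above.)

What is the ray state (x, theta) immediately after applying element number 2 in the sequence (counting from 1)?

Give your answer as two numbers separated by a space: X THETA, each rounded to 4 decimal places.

Answer: 13.5000 -0.7273

Derivation:
Initial: x=3.0000 theta=0.5000
After 1 (propagate distance d=21): x=13.5000 theta=0.5000
After 2 (thin lens f=11): x=13.5000 theta=-8/11 (≈-0.7273)
Rounded to 4 decimal places: x = 13.5000, theta = -0.7273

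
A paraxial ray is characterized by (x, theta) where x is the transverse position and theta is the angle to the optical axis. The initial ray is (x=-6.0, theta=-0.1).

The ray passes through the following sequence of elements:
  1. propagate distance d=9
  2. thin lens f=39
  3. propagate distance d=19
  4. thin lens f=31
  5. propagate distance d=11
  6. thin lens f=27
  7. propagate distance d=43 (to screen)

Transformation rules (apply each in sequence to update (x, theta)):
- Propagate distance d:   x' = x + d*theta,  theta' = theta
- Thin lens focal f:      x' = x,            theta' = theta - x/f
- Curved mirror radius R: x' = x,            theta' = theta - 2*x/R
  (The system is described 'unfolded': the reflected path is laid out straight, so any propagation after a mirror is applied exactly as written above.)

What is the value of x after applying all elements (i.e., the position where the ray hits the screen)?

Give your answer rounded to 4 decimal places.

Initial: x=-6.0000 theta=-0.1000
After 1 (propagate distance d=9): x=-6.9000 theta=-0.1000
After 2 (thin lens f=39): x=-6.9000 theta=1/13 (≈0.0769)
After 3 (propagate distance d=19): x=-707/130 (≈-5.4385) theta=1/13 (≈0.0769)
After 4 (thin lens f=31): x=-707/130 (≈-5.4385) theta=1017/4030 (≈0.2524)
After 5 (propagate distance d=11): x=-1073/403 (≈-2.6625) theta=1017/4030 (≈0.2524)
After 6 (thin lens f=27): x=-1073/403 (≈-2.6625) theta=38189/108810 (≈0.3510)
After 7 (propagate distance d=43 (to screen)): x=1352417/108810 (≈12.4292) theta=38189/108810 (≈0.3510)
Rounded to 4 decimal places: x = 12.4292

Answer: 12.4292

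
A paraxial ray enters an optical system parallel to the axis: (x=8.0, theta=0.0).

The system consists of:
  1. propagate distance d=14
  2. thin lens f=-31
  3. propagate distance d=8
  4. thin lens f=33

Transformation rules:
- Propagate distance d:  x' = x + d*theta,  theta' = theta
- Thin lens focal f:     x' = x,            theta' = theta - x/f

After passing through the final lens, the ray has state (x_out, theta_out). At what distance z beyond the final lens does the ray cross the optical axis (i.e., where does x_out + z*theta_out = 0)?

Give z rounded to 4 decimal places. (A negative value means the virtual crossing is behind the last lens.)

Initial: x=8.0000 theta=0.0000
After 1 (propagate distance d=14): x=8.0000 theta=0.0000
After 2 (thin lens f=-31): x=8.0000 theta=8/31 (≈0.2581)
After 3 (propagate distance d=8): x=312/31 (≈10.0645) theta=8/31 (≈0.2581)
After 4 (thin lens f=33): x=312/31 (≈10.0645) theta=-16/341 (≈-0.0469)
z_focus = -x_out/theta_out = -(312/31)/(-16/341) = 214.5000
Rounded to 4 decimal places: z = 214.5000

Answer: 214.5000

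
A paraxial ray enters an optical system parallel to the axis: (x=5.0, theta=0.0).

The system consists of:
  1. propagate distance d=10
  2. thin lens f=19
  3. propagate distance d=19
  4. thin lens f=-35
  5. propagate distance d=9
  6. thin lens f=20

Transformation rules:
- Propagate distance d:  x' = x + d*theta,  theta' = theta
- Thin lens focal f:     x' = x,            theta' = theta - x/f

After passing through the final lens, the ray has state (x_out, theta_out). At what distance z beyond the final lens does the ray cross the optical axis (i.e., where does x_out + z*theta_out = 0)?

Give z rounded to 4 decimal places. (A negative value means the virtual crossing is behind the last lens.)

Answer: -16.3636

Derivation:
Initial: x=5.0000 theta=0.0000
After 1 (propagate distance d=10): x=5.0000 theta=0.0000
After 2 (thin lens f=19): x=5.0000 theta=-5/19 (≈-0.2632)
After 3 (propagate distance d=19): x=0.0000 theta=-5/19 (≈-0.2632)
After 4 (thin lens f=-35): x=0.0000 theta=-5/19 (≈-0.2632)
After 5 (propagate distance d=9): x=-45/19 (≈-2.3684) theta=-5/19 (≈-0.2632)
After 6 (thin lens f=20): x=-45/19 (≈-2.3684) theta=-11/76 (≈-0.1447)
z_focus = -x_out/theta_out = -(-45/19)/(-11/76) = -180/11 ≈ -16.3636
Rounded to 4 decimal places: z = -16.3636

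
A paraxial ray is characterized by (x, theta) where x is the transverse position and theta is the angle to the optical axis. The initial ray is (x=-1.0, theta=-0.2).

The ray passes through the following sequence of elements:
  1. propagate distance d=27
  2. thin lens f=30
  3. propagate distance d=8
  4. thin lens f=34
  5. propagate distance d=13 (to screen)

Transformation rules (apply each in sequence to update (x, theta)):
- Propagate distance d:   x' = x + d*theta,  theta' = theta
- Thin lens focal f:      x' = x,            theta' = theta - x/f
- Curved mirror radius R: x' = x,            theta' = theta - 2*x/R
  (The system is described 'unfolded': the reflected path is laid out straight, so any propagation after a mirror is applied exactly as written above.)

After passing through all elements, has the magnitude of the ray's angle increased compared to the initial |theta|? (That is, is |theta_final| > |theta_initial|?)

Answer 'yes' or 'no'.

Initial: x=-1.0000 theta=-0.2000
After 1 (propagate distance d=27): x=-6.4000 theta=-0.2000
After 2 (thin lens f=30): x=-6.4000 theta=1/75 (≈0.0133)
After 3 (propagate distance d=8): x=-472/75 (≈-6.2933) theta=1/75 (≈0.0133)
After 4 (thin lens f=34): x=-472/75 (≈-6.2933) theta=253/1275 (≈0.1984)
After 5 (propagate distance d=13 (to screen)): x=-947/255 (≈-3.7137) theta=253/1275 (≈0.1984)
|theta_initial|=0.2000 |theta_final|=253/1275 (≈0.1984) -> not increased

Answer: no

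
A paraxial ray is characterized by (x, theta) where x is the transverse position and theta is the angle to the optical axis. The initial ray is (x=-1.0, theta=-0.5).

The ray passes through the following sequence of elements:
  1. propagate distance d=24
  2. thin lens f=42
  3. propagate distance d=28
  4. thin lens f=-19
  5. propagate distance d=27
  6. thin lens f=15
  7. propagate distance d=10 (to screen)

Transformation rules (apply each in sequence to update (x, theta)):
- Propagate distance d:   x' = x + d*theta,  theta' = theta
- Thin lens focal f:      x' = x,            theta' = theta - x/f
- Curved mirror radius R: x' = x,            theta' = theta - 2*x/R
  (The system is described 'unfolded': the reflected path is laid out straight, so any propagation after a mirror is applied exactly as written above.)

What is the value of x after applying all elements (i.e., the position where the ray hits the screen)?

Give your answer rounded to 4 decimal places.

Answer: -28.0635

Derivation:
Initial: x=-1.0000 theta=-0.5000
After 1 (propagate distance d=24): x=-13.0000 theta=-0.5000
After 2 (thin lens f=42): x=-13.0000 theta=-4/21 (≈-0.1905)
After 3 (propagate distance d=28): x=-55/3 (≈-18.3333) theta=-4/21 (≈-0.1905)
After 4 (thin lens f=-19): x=-55/3 (≈-18.3333) theta=-461/399 (≈-1.1554)
After 5 (propagate distance d=27): x=-19762/399 (≈-49.5288) theta=-461/399 (≈-1.1554)
After 6 (thin lens f=15): x=-19762/399 (≈-49.5288) theta=12847/5985 (≈2.1465)
After 7 (propagate distance d=10 (to screen)): x=-1768/63 (≈-28.0635) theta=12847/5985 (≈2.1465)
Rounded to 4 decimal places: x = -28.0635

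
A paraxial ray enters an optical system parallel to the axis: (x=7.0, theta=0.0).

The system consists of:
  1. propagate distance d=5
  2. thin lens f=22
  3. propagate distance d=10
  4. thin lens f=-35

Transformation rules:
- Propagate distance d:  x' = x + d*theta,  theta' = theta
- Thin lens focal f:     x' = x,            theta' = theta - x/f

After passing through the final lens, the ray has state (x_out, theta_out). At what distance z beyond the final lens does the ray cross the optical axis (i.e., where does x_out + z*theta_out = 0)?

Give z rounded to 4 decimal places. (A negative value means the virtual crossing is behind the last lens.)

Initial: x=7.0000 theta=0.0000
After 1 (propagate distance d=5): x=7.0000 theta=0.0000
After 2 (thin lens f=22): x=7.0000 theta=-7/22 (≈-0.3182)
After 3 (propagate distance d=10): x=42/11 (≈3.8182) theta=-7/22 (≈-0.3182)
After 4 (thin lens f=-35): x=42/11 (≈3.8182) theta=-23/110 (≈-0.2091)
z_focus = -x_out/theta_out = -(42/11)/(-23/110) = 420/23 ≈ 18.2609
Rounded to 4 decimal places: z = 18.2609

Answer: 18.2609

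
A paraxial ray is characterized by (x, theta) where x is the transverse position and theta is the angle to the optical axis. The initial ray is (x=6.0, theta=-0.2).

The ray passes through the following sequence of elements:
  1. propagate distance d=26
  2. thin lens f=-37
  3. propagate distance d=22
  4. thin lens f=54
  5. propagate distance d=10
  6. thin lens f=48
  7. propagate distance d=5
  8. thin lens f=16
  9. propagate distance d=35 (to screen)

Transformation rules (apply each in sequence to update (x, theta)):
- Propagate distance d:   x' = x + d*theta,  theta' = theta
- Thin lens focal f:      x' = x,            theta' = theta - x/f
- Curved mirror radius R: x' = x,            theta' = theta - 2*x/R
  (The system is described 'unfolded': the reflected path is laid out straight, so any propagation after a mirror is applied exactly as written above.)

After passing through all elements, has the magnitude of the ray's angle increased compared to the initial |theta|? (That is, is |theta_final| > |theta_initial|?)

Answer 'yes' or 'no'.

Initial: x=6.0000 theta=-0.2000
After 1 (propagate distance d=26): x=0.8000 theta=-0.2000
After 2 (thin lens f=-37): x=0.8000 theta=-33/185 (≈-0.1784)
After 3 (propagate distance d=22): x=-578/185 (≈-3.1243) theta=-33/185 (≈-0.1784)
After 4 (thin lens f=54): x=-578/185 (≈-3.1243) theta=-602/4995 (≈-0.1205)
After 5 (propagate distance d=10): x=-21626/4995 (≈-4.3295) theta=-602/4995 (≈-0.1205)
After 6 (thin lens f=48): x=-21626/4995 (≈-4.3295) theta=-727/23976 (≈-0.0303)
After 7 (propagate distance d=5): x=-537199/119880 (≈-4.4811) theta=-727/23976 (≈-0.0303)
After 8 (thin lens f=16): x=-537199/119880 (≈-4.4811) theta=12947/51840 (≈0.2497)
After 9 (propagate distance d=35 (to screen)): x=907909/213120 (≈4.2601) theta=12947/51840 (≈0.2497)
|theta_initial|=0.2000 |theta_final|=12947/51840 (≈0.2497) -> increased

Answer: yes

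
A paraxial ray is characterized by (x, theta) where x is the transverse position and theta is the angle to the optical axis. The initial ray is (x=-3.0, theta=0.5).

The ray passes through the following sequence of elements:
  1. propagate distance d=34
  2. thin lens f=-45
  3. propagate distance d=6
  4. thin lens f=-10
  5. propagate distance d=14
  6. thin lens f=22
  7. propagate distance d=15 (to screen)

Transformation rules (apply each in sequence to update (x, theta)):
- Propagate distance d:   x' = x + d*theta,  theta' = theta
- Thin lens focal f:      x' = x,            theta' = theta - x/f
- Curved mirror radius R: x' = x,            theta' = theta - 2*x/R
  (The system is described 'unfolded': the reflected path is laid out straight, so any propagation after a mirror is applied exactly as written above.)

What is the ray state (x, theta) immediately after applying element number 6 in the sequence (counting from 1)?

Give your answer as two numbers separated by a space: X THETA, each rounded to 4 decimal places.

Initial: x=-3.0000 theta=0.5000
After 1 (propagate distance d=34): x=14.0000 theta=0.5000
After 2 (thin lens f=-45): x=14.0000 theta=73/90 (≈0.8111)
After 3 (propagate distance d=6): x=283/15 (≈18.8667) theta=73/90 (≈0.8111)
After 4 (thin lens f=-10): x=283/15 (≈18.8667) theta=607/225 (≈2.6978)
After 5 (propagate distance d=14): x=12743/225 (≈56.6356) theta=607/225 (≈2.6978)
After 6 (thin lens f=22): x=12743/225 (≈56.6356) theta=611/4950 (≈0.1234)
Rounded to 4 decimal places: x = 56.6356, theta = 0.1234

Answer: 56.6356 0.1234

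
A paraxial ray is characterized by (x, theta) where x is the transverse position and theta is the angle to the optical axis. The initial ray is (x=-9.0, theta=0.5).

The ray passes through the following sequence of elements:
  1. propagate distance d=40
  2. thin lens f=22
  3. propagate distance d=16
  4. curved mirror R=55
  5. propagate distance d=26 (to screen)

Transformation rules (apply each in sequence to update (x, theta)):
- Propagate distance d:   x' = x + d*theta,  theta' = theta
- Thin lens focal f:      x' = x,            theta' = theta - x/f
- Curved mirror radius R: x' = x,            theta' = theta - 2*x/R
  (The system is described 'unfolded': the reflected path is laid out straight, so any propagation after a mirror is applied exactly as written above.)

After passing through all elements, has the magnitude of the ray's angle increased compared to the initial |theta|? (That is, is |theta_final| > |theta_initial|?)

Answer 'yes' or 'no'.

Initial: x=-9.0000 theta=0.5000
After 1 (propagate distance d=40): x=11.0000 theta=0.5000
After 2 (thin lens f=22): x=11.0000 theta=0.0000
After 3 (propagate distance d=16): x=11.0000 theta=0.0000
After 4 (curved mirror R=55): x=11.0000 theta=-0.4000
After 5 (propagate distance d=26 (to screen)): x=0.6000 theta=-0.4000
|theta_initial|=0.5000 |theta_final|=0.4000 -> not increased

Answer: no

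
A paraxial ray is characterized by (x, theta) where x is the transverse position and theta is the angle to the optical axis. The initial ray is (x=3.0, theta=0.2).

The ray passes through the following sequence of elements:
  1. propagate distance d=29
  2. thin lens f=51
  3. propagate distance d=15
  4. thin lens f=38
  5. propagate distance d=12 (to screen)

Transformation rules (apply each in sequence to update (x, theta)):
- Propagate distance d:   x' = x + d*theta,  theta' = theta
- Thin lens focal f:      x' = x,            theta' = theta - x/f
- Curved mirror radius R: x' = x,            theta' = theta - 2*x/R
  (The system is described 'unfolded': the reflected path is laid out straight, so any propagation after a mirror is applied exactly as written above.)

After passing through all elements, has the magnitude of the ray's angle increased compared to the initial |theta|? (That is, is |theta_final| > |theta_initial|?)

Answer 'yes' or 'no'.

Initial: x=3.0000 theta=0.2000
After 1 (propagate distance d=29): x=8.8000 theta=0.2000
After 2 (thin lens f=51): x=8.8000 theta=7/255 (≈0.0275)
After 3 (propagate distance d=15): x=783/85 (≈9.2118) theta=7/255 (≈0.0275)
After 4 (thin lens f=38): x=783/85 (≈9.2118) theta=-2083/9690 (≈-0.2150)
After 5 (propagate distance d=12 (to screen)): x=10711/1615 (≈6.6322) theta=-2083/9690 (≈-0.2150)
|theta_initial|=0.2000 |theta_final|=2083/9690 (≈0.2150) -> increased

Answer: yes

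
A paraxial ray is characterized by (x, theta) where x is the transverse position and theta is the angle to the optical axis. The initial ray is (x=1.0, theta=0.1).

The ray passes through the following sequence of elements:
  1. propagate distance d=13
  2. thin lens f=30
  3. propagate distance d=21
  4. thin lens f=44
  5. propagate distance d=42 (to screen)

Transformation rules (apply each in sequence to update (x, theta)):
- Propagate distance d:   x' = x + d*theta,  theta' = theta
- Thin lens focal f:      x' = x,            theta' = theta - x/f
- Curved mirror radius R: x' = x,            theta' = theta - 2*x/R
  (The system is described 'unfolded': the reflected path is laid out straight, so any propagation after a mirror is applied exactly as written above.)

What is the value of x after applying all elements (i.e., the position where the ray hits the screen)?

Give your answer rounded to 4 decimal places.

Initial: x=1.0000 theta=0.1000
After 1 (propagate distance d=13): x=2.3000 theta=0.1000
After 2 (thin lens f=30): x=2.3000 theta=7/300 (≈0.0233)
After 3 (propagate distance d=21): x=2.7900 theta=7/300 (≈0.0233)
After 4 (thin lens f=44): x=2.7900 theta=-529/13200 (≈-0.0401)
After 5 (propagate distance d=42 (to screen)): x=487/440 (≈1.1068) theta=-529/13200 (≈-0.0401)
Rounded to 4 decimal places: x = 1.1068

Answer: 1.1068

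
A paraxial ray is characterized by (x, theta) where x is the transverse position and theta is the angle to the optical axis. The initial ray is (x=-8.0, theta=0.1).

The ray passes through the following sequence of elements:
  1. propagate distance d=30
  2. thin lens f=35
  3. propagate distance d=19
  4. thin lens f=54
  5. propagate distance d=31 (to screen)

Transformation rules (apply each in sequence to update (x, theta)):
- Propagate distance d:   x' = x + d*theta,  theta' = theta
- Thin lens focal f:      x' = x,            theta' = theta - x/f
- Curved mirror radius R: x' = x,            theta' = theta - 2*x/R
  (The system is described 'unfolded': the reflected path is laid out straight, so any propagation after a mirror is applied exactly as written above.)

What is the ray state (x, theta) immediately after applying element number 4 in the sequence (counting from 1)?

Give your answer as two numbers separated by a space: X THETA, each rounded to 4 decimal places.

Answer: -0.3857 0.2500

Derivation:
Initial: x=-8.0000 theta=0.1000
After 1 (propagate distance d=30): x=-5.0000 theta=0.1000
After 2 (thin lens f=35): x=-5.0000 theta=17/70 (≈0.2429)
After 3 (propagate distance d=19): x=-27/70 (≈-0.3857) theta=17/70 (≈0.2429)
After 4 (thin lens f=54): x=-27/70 (≈-0.3857) theta=0.2500
Rounded to 4 decimal places: x = -0.3857, theta = 0.2500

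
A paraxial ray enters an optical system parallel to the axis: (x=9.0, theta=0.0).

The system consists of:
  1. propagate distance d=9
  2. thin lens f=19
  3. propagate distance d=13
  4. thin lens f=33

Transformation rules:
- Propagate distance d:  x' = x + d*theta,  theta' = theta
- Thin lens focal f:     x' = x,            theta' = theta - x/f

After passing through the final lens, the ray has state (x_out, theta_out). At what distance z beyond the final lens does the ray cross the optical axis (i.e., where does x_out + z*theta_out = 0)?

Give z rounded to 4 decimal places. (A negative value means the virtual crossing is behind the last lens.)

Initial: x=9.0000 theta=0.0000
After 1 (propagate distance d=9): x=9.0000 theta=0.0000
After 2 (thin lens f=19): x=9.0000 theta=-9/19 (≈-0.4737)
After 3 (propagate distance d=13): x=54/19 (≈2.8421) theta=-9/19 (≈-0.4737)
After 4 (thin lens f=33): x=54/19 (≈2.8421) theta=-117/209 (≈-0.5598)
z_focus = -x_out/theta_out = -(54/19)/(-117/209) = 66/13 ≈ 5.0769
Rounded to 4 decimal places: z = 5.0769

Answer: 5.0769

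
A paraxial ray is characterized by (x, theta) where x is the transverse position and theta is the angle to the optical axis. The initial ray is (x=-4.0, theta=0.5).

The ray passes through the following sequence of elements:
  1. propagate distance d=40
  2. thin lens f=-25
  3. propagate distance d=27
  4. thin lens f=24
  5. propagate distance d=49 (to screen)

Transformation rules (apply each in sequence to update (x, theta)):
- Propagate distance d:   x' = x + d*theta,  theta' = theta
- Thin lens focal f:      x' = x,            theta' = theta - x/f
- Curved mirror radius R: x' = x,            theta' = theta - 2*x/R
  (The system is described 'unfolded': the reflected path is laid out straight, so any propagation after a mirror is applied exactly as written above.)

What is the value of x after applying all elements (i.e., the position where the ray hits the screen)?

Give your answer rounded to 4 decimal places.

Initial: x=-4.0000 theta=0.5000
After 1 (propagate distance d=40): x=16.0000 theta=0.5000
After 2 (thin lens f=-25): x=16.0000 theta=1.1400
After 3 (propagate distance d=27): x=46.7800 theta=1.1400
After 4 (thin lens f=24): x=46.7800 theta=-971/1200 (≈-0.8092)
After 5 (propagate distance d=49 (to screen)): x=8557/1200 (≈7.1308) theta=-971/1200 (≈-0.8092)
Rounded to 4 decimal places: x = 7.1308

Answer: 7.1308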